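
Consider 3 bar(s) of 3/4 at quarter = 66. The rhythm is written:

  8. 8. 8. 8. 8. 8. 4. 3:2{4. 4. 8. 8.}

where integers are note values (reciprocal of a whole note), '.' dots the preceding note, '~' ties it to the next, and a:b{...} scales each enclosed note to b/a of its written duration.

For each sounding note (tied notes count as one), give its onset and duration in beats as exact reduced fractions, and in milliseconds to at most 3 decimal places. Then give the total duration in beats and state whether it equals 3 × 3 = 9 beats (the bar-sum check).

1) 0.0ms=0b +681.818ms=3/4b
2) 681.818ms=3/4b +681.818ms=3/4b
3) 1363.636ms=3/2b +681.818ms=3/4b
4) 2045.455ms=9/4b +681.818ms=3/4b
5) 2727.273ms=3b +681.818ms=3/4b
6) 3409.091ms=15/4b +681.818ms=3/4b
7) 4090.909ms=9/2b +1363.636ms=3/2b
8) 5454.545ms=6b +909.091ms=1b
9) 6363.636ms=7b +909.091ms=1b
10) 7272.727ms=8b +454.545ms=1/2b
11) 7727.273ms=17/2b +454.545ms=1/2b
Σ=9b of 9 (66bpm 3/4) — PASS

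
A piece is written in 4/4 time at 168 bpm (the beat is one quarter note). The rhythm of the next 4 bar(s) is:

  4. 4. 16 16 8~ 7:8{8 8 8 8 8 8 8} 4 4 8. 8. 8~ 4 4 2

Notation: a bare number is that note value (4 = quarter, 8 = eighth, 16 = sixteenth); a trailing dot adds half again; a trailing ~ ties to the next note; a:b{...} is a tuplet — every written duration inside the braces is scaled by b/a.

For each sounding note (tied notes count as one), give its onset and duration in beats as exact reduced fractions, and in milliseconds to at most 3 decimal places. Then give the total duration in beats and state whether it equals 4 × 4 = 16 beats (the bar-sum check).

1) 0.0ms=0b +535.714ms=3/2b
2) 535.714ms=3/2b +535.714ms=3/2b
3) 1071.429ms=3b +89.286ms=1/4b
4) 1160.714ms=13/4b +89.286ms=1/4b
5) 1250.0ms=7/2b +382.653ms=15/14b
6) 1632.653ms=32/7b +204.082ms=4/7b
7) 1836.735ms=36/7b +204.082ms=4/7b
8) 2040.816ms=40/7b +204.082ms=4/7b
9) 2244.898ms=44/7b +204.082ms=4/7b
10) 2448.98ms=48/7b +204.082ms=4/7b
11) 2653.061ms=52/7b +204.082ms=4/7b
12) 2857.143ms=8b +357.143ms=1b
13) 3214.286ms=9b +357.143ms=1b
14) 3571.429ms=10b +267.857ms=3/4b
15) 3839.286ms=43/4b +267.857ms=3/4b
16) 4107.143ms=23/2b +535.714ms=3/2b
17) 4642.857ms=13b +357.143ms=1b
18) 5000.0ms=14b +714.286ms=2b
Σ=16b of 16 (168bpm 4/4) — PASS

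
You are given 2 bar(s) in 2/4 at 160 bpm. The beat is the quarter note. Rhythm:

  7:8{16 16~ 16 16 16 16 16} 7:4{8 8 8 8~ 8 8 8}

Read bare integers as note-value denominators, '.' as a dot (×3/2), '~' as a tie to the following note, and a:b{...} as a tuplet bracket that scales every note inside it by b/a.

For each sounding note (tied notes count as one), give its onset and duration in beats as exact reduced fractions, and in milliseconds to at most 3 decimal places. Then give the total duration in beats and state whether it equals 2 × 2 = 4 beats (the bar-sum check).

1) 0.0ms=0b +107.143ms=2/7b
2) 107.143ms=2/7b +214.286ms=4/7b
3) 321.429ms=6/7b +107.143ms=2/7b
4) 428.571ms=8/7b +107.143ms=2/7b
5) 535.714ms=10/7b +107.143ms=2/7b
6) 642.857ms=12/7b +107.143ms=2/7b
7) 750.0ms=2b +107.143ms=2/7b
8) 857.143ms=16/7b +107.143ms=2/7b
9) 964.286ms=18/7b +107.143ms=2/7b
10) 1071.429ms=20/7b +214.286ms=4/7b
11) 1285.714ms=24/7b +107.143ms=2/7b
12) 1392.857ms=26/7b +107.143ms=2/7b
Σ=4b of 4 (160bpm 2/4) — PASS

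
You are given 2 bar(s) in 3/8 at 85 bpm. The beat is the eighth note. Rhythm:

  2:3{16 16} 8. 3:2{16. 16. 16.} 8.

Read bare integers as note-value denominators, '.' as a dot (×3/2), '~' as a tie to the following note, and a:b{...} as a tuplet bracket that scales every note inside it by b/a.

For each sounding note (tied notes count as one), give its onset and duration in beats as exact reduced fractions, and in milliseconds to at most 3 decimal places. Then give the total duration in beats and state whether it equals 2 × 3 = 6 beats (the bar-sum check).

1) 0.0ms=0b +529.412ms=3/4b
2) 529.412ms=3/4b +529.412ms=3/4b
3) 1058.824ms=3/2b +1058.824ms=3/2b
4) 2117.647ms=3b +352.941ms=1/2b
5) 2470.588ms=7/2b +352.941ms=1/2b
6) 2823.529ms=4b +352.941ms=1/2b
7) 3176.471ms=9/2b +1058.824ms=3/2b
Σ=6b of 6 (85bpm 3/8) — PASS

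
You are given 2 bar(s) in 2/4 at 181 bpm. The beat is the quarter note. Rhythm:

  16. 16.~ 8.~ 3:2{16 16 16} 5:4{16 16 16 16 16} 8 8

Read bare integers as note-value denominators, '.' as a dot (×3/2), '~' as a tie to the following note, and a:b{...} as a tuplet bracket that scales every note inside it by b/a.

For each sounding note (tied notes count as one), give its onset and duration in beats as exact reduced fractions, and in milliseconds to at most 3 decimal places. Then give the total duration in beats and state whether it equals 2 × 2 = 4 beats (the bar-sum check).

1) 0.0ms=0b +124.309ms=3/8b
2) 124.309ms=3/8b +428.177ms=31/24b
3) 552.486ms=5/3b +55.249ms=1/6b
4) 607.735ms=11/6b +55.249ms=1/6b
5) 662.983ms=2b +66.298ms=1/5b
6) 729.282ms=11/5b +66.298ms=1/5b
7) 795.58ms=12/5b +66.298ms=1/5b
8) 861.878ms=13/5b +66.298ms=1/5b
9) 928.177ms=14/5b +66.298ms=1/5b
10) 994.475ms=3b +165.746ms=1/2b
11) 1160.221ms=7/2b +165.746ms=1/2b
Σ=4b of 4 (181bpm 2/4) — PASS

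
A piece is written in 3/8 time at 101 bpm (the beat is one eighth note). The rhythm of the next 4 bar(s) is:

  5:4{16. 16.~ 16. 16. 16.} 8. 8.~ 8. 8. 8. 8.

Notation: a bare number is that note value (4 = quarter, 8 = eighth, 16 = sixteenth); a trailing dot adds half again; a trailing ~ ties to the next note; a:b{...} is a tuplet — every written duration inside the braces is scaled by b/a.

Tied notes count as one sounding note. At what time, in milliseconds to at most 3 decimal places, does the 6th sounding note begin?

note 6 onset = 9/2b = 2673.267ms

1. 0.0ms @ 0 + 356.436ms (3/5)
2. 356.436ms @ 3/5 + 712.871ms (6/5)
3. 1069.307ms @ 9/5 + 356.436ms (3/5)
4. 1425.743ms @ 12/5 + 356.436ms (3/5)
5. 1782.178ms @ 3 + 891.089ms (3/2)
6. 2673.267ms @ 9/2 + 1782.178ms (3)
7. 4455.446ms @ 15/2 + 891.089ms (3/2)
8. 5346.535ms @ 9 + 891.089ms (3/2)
9. 6237.624ms @ 21/2 + 891.089ms (3/2)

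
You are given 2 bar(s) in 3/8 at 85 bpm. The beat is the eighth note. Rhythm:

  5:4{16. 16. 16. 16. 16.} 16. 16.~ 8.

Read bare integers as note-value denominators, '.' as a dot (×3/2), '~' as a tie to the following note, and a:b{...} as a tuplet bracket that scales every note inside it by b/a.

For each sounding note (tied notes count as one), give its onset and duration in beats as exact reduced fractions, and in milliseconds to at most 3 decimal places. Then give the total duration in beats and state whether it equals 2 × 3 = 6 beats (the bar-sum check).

1) 0.0ms=0b +423.529ms=3/5b
2) 423.529ms=3/5b +423.529ms=3/5b
3) 847.059ms=6/5b +423.529ms=3/5b
4) 1270.588ms=9/5b +423.529ms=3/5b
5) 1694.118ms=12/5b +423.529ms=3/5b
6) 2117.647ms=3b +529.412ms=3/4b
7) 2647.059ms=15/4b +1588.235ms=9/4b
Σ=6b of 6 (85bpm 3/8) — PASS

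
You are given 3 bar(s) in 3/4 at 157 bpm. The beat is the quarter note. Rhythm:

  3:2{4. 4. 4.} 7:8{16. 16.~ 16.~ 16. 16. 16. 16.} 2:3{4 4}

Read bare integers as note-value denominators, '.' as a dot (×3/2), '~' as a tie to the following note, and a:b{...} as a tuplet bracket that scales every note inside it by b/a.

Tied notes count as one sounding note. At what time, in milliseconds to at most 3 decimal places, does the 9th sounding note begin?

note 9 onset = 6b = 2292.994ms

1. 0.0ms @ 0 + 382.166ms (1)
2. 382.166ms @ 1 + 382.166ms (1)
3. 764.331ms @ 2 + 382.166ms (1)
4. 1146.497ms @ 3 + 163.785ms (3/7)
5. 1310.282ms @ 24/7 + 491.356ms (9/7)
6. 1801.638ms @ 33/7 + 163.785ms (3/7)
7. 1965.423ms @ 36/7 + 163.785ms (3/7)
8. 2129.208ms @ 39/7 + 163.785ms (3/7)
9. 2292.994ms @ 6 + 573.248ms (3/2)
10. 2866.242ms @ 15/2 + 573.248ms (3/2)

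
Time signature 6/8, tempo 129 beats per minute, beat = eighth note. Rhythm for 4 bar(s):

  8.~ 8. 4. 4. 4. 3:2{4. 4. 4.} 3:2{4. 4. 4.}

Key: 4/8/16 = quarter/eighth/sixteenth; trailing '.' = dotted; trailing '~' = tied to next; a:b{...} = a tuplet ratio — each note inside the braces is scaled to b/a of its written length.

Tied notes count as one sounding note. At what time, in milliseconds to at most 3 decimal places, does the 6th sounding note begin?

note 6 onset = 14b = 6511.628ms

1. 0.0ms @ 0 + 1395.349ms (3)
2. 1395.349ms @ 3 + 1395.349ms (3)
3. 2790.698ms @ 6 + 1395.349ms (3)
4. 4186.047ms @ 9 + 1395.349ms (3)
5. 5581.395ms @ 12 + 930.233ms (2)
6. 6511.628ms @ 14 + 930.233ms (2)
7. 7441.86ms @ 16 + 930.233ms (2)
8. 8372.093ms @ 18 + 930.233ms (2)
9. 9302.326ms @ 20 + 930.233ms (2)
10. 10232.558ms @ 22 + 930.233ms (2)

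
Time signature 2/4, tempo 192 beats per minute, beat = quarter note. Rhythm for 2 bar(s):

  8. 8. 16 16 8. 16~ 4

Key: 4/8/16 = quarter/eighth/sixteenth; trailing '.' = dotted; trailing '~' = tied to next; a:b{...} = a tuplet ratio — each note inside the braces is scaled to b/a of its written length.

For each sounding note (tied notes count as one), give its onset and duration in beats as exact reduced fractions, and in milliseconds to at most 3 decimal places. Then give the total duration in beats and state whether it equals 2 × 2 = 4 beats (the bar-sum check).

1) 0.0ms=0b +234.375ms=3/4b
2) 234.375ms=3/4b +234.375ms=3/4b
3) 468.75ms=3/2b +78.125ms=1/4b
4) 546.875ms=7/4b +78.125ms=1/4b
5) 625.0ms=2b +234.375ms=3/4b
6) 859.375ms=11/4b +390.625ms=5/4b
Σ=4b of 4 (192bpm 2/4) — PASS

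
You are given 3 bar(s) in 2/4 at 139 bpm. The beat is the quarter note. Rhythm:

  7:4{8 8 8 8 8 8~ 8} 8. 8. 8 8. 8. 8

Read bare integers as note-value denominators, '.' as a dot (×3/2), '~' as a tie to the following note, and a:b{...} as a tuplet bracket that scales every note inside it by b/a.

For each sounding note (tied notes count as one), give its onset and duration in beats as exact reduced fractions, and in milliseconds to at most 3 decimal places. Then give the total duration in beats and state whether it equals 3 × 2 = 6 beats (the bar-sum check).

1) 0.0ms=0b +123.33ms=2/7b
2) 123.33ms=2/7b +123.33ms=2/7b
3) 246.66ms=4/7b +123.33ms=2/7b
4) 369.99ms=6/7b +123.33ms=2/7b
5) 493.32ms=8/7b +123.33ms=2/7b
6) 616.65ms=10/7b +246.66ms=4/7b
7) 863.309ms=2b +323.741ms=3/4b
8) 1187.05ms=11/4b +323.741ms=3/4b
9) 1510.791ms=7/2b +215.827ms=1/2b
10) 1726.619ms=4b +323.741ms=3/4b
11) 2050.36ms=19/4b +323.741ms=3/4b
12) 2374.101ms=11/2b +215.827ms=1/2b
Σ=6b of 6 (139bpm 2/4) — PASS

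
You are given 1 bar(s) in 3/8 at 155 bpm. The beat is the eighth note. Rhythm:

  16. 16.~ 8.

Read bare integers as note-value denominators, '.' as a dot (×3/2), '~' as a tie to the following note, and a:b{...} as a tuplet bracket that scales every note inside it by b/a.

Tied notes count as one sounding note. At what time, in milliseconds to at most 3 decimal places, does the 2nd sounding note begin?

1. 0.0ms @ 0 + 290.323ms (3/4)
2. 290.323ms @ 3/4 + 870.968ms (9/4)

note 2 onset = 3/4b = 290.323ms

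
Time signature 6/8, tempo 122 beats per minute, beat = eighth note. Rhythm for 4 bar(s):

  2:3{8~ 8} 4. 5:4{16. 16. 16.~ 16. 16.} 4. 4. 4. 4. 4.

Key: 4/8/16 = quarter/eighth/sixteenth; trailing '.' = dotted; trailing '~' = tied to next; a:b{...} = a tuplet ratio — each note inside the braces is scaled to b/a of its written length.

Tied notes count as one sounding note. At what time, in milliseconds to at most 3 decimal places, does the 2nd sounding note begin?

note 2 onset = 3b = 1475.41ms

1. 0.0ms @ 0 + 1475.41ms (3)
2. 1475.41ms @ 3 + 1475.41ms (3)
3. 2950.82ms @ 6 + 295.082ms (3/5)
4. 3245.902ms @ 33/5 + 295.082ms (3/5)
5. 3540.984ms @ 36/5 + 590.164ms (6/5)
6. 4131.148ms @ 42/5 + 295.082ms (3/5)
7. 4426.23ms @ 9 + 1475.41ms (3)
8. 5901.639ms @ 12 + 1475.41ms (3)
9. 7377.049ms @ 15 + 1475.41ms (3)
10. 8852.459ms @ 18 + 1475.41ms (3)
11. 10327.869ms @ 21 + 1475.41ms (3)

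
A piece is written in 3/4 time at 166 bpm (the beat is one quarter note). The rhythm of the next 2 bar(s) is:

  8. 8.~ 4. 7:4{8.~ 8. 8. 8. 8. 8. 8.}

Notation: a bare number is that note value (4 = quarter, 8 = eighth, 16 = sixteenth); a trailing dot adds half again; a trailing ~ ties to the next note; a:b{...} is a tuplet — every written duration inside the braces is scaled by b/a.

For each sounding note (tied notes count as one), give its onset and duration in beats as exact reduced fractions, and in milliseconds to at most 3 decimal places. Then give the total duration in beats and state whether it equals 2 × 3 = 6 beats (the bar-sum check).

1) 0.0ms=0b +271.084ms=3/4b
2) 271.084ms=3/4b +813.253ms=9/4b
3) 1084.337ms=3b +309.811ms=6/7b
4) 1394.148ms=27/7b +154.905ms=3/7b
5) 1549.053ms=30/7b +154.905ms=3/7b
6) 1703.959ms=33/7b +154.905ms=3/7b
7) 1858.864ms=36/7b +154.905ms=3/7b
8) 2013.769ms=39/7b +154.905ms=3/7b
Σ=6b of 6 (166bpm 3/4) — PASS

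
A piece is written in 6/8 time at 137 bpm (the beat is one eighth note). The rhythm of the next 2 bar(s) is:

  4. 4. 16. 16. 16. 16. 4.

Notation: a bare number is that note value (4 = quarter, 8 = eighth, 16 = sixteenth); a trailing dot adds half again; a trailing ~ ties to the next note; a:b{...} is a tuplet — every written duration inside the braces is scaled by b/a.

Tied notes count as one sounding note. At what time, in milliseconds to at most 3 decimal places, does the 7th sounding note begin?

note 7 onset = 9b = 3941.606ms

1. 0.0ms @ 0 + 1313.869ms (3)
2. 1313.869ms @ 3 + 1313.869ms (3)
3. 2627.737ms @ 6 + 328.467ms (3/4)
4. 2956.204ms @ 27/4 + 328.467ms (3/4)
5. 3284.672ms @ 15/2 + 328.467ms (3/4)
6. 3613.139ms @ 33/4 + 328.467ms (3/4)
7. 3941.606ms @ 9 + 1313.869ms (3)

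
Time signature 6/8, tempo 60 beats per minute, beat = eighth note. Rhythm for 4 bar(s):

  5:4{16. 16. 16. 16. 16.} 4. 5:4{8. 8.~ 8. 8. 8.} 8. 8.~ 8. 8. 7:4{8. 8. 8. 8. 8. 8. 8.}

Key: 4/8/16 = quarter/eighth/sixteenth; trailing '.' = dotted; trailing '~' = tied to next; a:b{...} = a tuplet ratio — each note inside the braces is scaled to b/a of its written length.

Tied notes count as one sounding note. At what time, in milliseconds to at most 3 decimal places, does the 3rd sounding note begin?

1. 0.0ms @ 0 + 600.0ms (3/5)
2. 600.0ms @ 3/5 + 600.0ms (3/5)
3. 1200.0ms @ 6/5 + 600.0ms (3/5)
4. 1800.0ms @ 9/5 + 600.0ms (3/5)
5. 2400.0ms @ 12/5 + 600.0ms (3/5)
6. 3000.0ms @ 3 + 3000.0ms (3)
7. 6000.0ms @ 6 + 1200.0ms (6/5)
8. 7200.0ms @ 36/5 + 2400.0ms (12/5)
9. 9600.0ms @ 48/5 + 1200.0ms (6/5)
10. 10800.0ms @ 54/5 + 1200.0ms (6/5)
11. 12000.0ms @ 12 + 1500.0ms (3/2)
12. 13500.0ms @ 27/2 + 3000.0ms (3)
13. 16500.0ms @ 33/2 + 1500.0ms (3/2)
14. 18000.0ms @ 18 + 857.143ms (6/7)
15. 18857.143ms @ 132/7 + 857.143ms (6/7)
16. 19714.286ms @ 138/7 + 857.143ms (6/7)
17. 20571.429ms @ 144/7 + 857.143ms (6/7)
18. 21428.571ms @ 150/7 + 857.143ms (6/7)
19. 22285.714ms @ 156/7 + 857.143ms (6/7)
20. 23142.857ms @ 162/7 + 857.143ms (6/7)

note 3 onset = 6/5b = 1200.0ms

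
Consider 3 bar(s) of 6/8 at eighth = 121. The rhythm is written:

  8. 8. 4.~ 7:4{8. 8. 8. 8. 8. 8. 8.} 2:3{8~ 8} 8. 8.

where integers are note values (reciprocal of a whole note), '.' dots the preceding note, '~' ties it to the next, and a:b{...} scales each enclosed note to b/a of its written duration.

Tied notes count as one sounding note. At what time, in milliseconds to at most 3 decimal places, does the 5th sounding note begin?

1. 0.0ms @ 0 + 743.802ms (3/2)
2. 743.802ms @ 3/2 + 743.802ms (3/2)
3. 1487.603ms @ 3 + 1912.633ms (27/7)
4. 3400.236ms @ 48/7 + 425.03ms (6/7)
5. 3825.266ms @ 54/7 + 425.03ms (6/7)
6. 4250.295ms @ 60/7 + 425.03ms (6/7)
7. 4675.325ms @ 66/7 + 425.03ms (6/7)
8. 5100.354ms @ 72/7 + 425.03ms (6/7)
9. 5525.384ms @ 78/7 + 425.03ms (6/7)
10. 5950.413ms @ 12 + 1487.603ms (3)
11. 7438.017ms @ 15 + 743.802ms (3/2)
12. 8181.818ms @ 33/2 + 743.802ms (3/2)

note 5 onset = 54/7b = 3825.266ms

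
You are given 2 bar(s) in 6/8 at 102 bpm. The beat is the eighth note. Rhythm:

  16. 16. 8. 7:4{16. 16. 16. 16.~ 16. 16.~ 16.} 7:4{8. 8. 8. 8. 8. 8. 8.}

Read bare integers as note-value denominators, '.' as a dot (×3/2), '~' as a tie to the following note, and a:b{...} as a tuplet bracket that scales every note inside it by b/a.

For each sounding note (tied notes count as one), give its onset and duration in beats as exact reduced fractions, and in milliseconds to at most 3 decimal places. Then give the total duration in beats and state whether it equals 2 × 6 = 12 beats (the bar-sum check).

1) 0.0ms=0b +441.176ms=3/4b
2) 441.176ms=3/4b +441.176ms=3/4b
3) 882.353ms=3/2b +882.353ms=3/2b
4) 1764.706ms=3b +252.101ms=3/7b
5) 2016.807ms=24/7b +252.101ms=3/7b
6) 2268.908ms=27/7b +252.101ms=3/7b
7) 2521.008ms=30/7b +504.202ms=6/7b
8) 3025.21ms=36/7b +504.202ms=6/7b
9) 3529.412ms=6b +504.202ms=6/7b
10) 4033.613ms=48/7b +504.202ms=6/7b
11) 4537.815ms=54/7b +504.202ms=6/7b
12) 5042.017ms=60/7b +504.202ms=6/7b
13) 5546.218ms=66/7b +504.202ms=6/7b
14) 6050.42ms=72/7b +504.202ms=6/7b
15) 6554.622ms=78/7b +504.202ms=6/7b
Σ=12b of 12 (102bpm 6/8) — PASS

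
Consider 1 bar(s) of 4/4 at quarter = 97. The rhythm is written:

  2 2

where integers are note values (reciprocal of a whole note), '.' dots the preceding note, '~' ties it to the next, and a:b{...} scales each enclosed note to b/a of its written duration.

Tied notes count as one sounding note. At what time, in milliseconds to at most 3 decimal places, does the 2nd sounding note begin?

note 2 onset = 2b = 1237.113ms

1. 0.0ms @ 0 + 1237.113ms (2)
2. 1237.113ms @ 2 + 1237.113ms (2)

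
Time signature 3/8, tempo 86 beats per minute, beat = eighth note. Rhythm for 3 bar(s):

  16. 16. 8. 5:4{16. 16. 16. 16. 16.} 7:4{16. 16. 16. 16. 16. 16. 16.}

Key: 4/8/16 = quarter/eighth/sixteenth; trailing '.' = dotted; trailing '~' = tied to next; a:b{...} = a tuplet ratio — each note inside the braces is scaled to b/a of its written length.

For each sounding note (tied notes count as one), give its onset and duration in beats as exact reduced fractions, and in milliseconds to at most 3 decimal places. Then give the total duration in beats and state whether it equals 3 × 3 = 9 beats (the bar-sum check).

1) 0.0ms=0b +523.256ms=3/4b
2) 523.256ms=3/4b +523.256ms=3/4b
3) 1046.512ms=3/2b +1046.512ms=3/2b
4) 2093.023ms=3b +418.605ms=3/5b
5) 2511.628ms=18/5b +418.605ms=3/5b
6) 2930.233ms=21/5b +418.605ms=3/5b
7) 3348.837ms=24/5b +418.605ms=3/5b
8) 3767.442ms=27/5b +418.605ms=3/5b
9) 4186.047ms=6b +299.003ms=3/7b
10) 4485.05ms=45/7b +299.003ms=3/7b
11) 4784.053ms=48/7b +299.003ms=3/7b
12) 5083.056ms=51/7b +299.003ms=3/7b
13) 5382.06ms=54/7b +299.003ms=3/7b
14) 5681.063ms=57/7b +299.003ms=3/7b
15) 5980.066ms=60/7b +299.003ms=3/7b
Σ=9b of 9 (86bpm 3/8) — PASS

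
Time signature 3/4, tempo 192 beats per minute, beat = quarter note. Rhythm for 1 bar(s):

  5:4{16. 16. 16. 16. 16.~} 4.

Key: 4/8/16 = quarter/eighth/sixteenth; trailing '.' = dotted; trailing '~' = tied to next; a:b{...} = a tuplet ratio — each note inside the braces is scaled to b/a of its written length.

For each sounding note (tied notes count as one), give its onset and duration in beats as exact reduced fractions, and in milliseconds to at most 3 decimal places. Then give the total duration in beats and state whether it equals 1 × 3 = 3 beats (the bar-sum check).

1) 0.0ms=0b +93.75ms=3/10b
2) 93.75ms=3/10b +93.75ms=3/10b
3) 187.5ms=3/5b +93.75ms=3/10b
4) 281.25ms=9/10b +93.75ms=3/10b
5) 375.0ms=6/5b +562.5ms=9/5b
Σ=3b of 3 (192bpm 3/4) — PASS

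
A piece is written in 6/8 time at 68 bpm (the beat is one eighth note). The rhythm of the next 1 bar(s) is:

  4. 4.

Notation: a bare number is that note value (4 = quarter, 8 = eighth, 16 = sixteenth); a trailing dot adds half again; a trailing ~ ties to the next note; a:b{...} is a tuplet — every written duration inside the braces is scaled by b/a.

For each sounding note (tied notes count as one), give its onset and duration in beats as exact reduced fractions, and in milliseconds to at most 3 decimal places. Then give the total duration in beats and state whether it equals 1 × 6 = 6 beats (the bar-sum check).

1) 0.0ms=0b +2647.059ms=3b
2) 2647.059ms=3b +2647.059ms=3b
Σ=6b of 6 (68bpm 6/8) — PASS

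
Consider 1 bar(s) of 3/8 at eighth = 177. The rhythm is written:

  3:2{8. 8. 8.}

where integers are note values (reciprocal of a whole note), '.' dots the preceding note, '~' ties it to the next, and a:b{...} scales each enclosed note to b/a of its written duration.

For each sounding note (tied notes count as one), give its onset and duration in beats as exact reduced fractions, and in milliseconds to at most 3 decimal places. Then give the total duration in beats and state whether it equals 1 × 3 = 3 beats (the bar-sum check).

1) 0.0ms=0b +338.983ms=1b
2) 338.983ms=1b +338.983ms=1b
3) 677.966ms=2b +338.983ms=1b
Σ=3b of 3 (177bpm 3/8) — PASS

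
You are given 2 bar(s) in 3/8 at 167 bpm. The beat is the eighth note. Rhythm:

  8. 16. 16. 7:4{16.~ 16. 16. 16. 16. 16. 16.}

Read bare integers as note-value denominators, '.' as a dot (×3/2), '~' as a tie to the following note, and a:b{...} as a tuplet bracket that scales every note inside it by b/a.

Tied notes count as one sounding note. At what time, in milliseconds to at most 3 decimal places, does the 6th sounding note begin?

1. 0.0ms @ 0 + 538.922ms (3/2)
2. 538.922ms @ 3/2 + 269.461ms (3/4)
3. 808.383ms @ 9/4 + 269.461ms (3/4)
4. 1077.844ms @ 3 + 307.956ms (6/7)
5. 1385.8ms @ 27/7 + 153.978ms (3/7)
6. 1539.778ms @ 30/7 + 153.978ms (3/7)
7. 1693.755ms @ 33/7 + 153.978ms (3/7)
8. 1847.733ms @ 36/7 + 153.978ms (3/7)
9. 2001.711ms @ 39/7 + 153.978ms (3/7)

note 6 onset = 30/7b = 1539.778ms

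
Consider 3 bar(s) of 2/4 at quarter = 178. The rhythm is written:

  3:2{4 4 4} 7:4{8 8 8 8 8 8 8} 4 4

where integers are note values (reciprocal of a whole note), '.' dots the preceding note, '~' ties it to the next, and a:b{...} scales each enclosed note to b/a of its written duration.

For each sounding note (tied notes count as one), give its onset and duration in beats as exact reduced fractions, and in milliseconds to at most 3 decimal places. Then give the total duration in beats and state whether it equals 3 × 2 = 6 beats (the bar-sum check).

1) 0.0ms=0b +224.719ms=2/3b
2) 224.719ms=2/3b +224.719ms=2/3b
3) 449.438ms=4/3b +224.719ms=2/3b
4) 674.157ms=2b +96.308ms=2/7b
5) 770.465ms=16/7b +96.308ms=2/7b
6) 866.774ms=18/7b +96.308ms=2/7b
7) 963.082ms=20/7b +96.308ms=2/7b
8) 1059.39ms=22/7b +96.308ms=2/7b
9) 1155.698ms=24/7b +96.308ms=2/7b
10) 1252.006ms=26/7b +96.308ms=2/7b
11) 1348.315ms=4b +337.079ms=1b
12) 1685.393ms=5b +337.079ms=1b
Σ=6b of 6 (178bpm 2/4) — PASS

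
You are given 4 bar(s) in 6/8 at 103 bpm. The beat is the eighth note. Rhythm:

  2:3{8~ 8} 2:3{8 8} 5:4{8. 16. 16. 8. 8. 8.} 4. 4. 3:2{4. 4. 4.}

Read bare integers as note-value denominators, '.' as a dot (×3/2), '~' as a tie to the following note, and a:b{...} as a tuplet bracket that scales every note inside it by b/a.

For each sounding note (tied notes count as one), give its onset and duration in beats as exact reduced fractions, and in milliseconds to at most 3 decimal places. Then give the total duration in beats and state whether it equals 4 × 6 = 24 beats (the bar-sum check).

1) 0.0ms=0b +1747.573ms=3b
2) 1747.573ms=3b +873.786ms=3/2b
3) 2621.359ms=9/2b +873.786ms=3/2b
4) 3495.146ms=6b +699.029ms=6/5b
5) 4194.175ms=36/5b +349.515ms=3/5b
6) 4543.689ms=39/5b +349.515ms=3/5b
7) 4893.204ms=42/5b +699.029ms=6/5b
8) 5592.233ms=48/5b +699.029ms=6/5b
9) 6291.262ms=54/5b +699.029ms=6/5b
10) 6990.291ms=12b +1747.573ms=3b
11) 8737.864ms=15b +1747.573ms=3b
12) 10485.437ms=18b +1165.049ms=2b
13) 11650.485ms=20b +1165.049ms=2b
14) 12815.534ms=22b +1165.049ms=2b
Σ=24b of 24 (103bpm 6/8) — PASS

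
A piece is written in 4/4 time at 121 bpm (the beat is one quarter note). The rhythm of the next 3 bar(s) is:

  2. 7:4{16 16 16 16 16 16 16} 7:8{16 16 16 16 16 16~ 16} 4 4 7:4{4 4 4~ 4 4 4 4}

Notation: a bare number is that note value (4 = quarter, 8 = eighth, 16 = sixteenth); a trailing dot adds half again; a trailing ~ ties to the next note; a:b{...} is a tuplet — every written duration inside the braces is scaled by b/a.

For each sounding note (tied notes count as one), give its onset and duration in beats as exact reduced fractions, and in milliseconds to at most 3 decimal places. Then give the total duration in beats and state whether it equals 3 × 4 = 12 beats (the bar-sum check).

1) 0.0ms=0b +1487.603ms=3b
2) 1487.603ms=3b +70.838ms=1/7b
3) 1558.442ms=22/7b +70.838ms=1/7b
4) 1629.28ms=23/7b +70.838ms=1/7b
5) 1700.118ms=24/7b +70.838ms=1/7b
6) 1770.956ms=25/7b +70.838ms=1/7b
7) 1841.795ms=26/7b +70.838ms=1/7b
8) 1912.633ms=27/7b +70.838ms=1/7b
9) 1983.471ms=4b +141.677ms=2/7b
10) 2125.148ms=30/7b +141.677ms=2/7b
11) 2266.824ms=32/7b +141.677ms=2/7b
12) 2408.501ms=34/7b +141.677ms=2/7b
13) 2550.177ms=36/7b +141.677ms=2/7b
14) 2691.854ms=38/7b +283.353ms=4/7b
15) 2975.207ms=6b +495.868ms=1b
16) 3471.074ms=7b +495.868ms=1b
17) 3966.942ms=8b +283.353ms=4/7b
18) 4250.295ms=60/7b +283.353ms=4/7b
19) 4533.648ms=64/7b +566.706ms=8/7b
20) 5100.354ms=72/7b +283.353ms=4/7b
21) 5383.707ms=76/7b +283.353ms=4/7b
22) 5667.06ms=80/7b +283.353ms=4/7b
Σ=12b of 12 (121bpm 4/4) — PASS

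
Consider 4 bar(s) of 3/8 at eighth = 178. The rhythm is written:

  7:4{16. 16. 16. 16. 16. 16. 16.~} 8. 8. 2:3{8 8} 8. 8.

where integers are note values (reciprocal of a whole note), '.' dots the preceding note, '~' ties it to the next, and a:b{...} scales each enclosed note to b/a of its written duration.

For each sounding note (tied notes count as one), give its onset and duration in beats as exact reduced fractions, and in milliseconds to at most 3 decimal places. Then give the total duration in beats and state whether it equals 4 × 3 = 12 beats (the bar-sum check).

1) 0.0ms=0b +144.462ms=3/7b
2) 144.462ms=3/7b +144.462ms=3/7b
3) 288.925ms=6/7b +144.462ms=3/7b
4) 433.387ms=9/7b +144.462ms=3/7b
5) 577.849ms=12/7b +144.462ms=3/7b
6) 722.311ms=15/7b +144.462ms=3/7b
7) 866.774ms=18/7b +650.08ms=27/14b
8) 1516.854ms=9/2b +505.618ms=3/2b
9) 2022.472ms=6b +505.618ms=3/2b
10) 2528.09ms=15/2b +505.618ms=3/2b
11) 3033.708ms=9b +505.618ms=3/2b
12) 3539.326ms=21/2b +505.618ms=3/2b
Σ=12b of 12 (178bpm 3/8) — PASS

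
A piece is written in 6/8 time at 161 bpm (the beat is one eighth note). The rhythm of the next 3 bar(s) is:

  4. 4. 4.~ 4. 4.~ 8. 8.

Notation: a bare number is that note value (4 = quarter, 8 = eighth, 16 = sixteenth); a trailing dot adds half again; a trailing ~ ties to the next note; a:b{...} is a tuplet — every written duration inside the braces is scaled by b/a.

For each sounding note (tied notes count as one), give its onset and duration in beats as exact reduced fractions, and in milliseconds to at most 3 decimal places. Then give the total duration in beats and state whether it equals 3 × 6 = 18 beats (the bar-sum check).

1) 0.0ms=0b +1118.012ms=3b
2) 1118.012ms=3b +1118.012ms=3b
3) 2236.025ms=6b +2236.025ms=6b
4) 4472.05ms=12b +1677.019ms=9/2b
5) 6149.068ms=33/2b +559.006ms=3/2b
Σ=18b of 18 (161bpm 6/8) — PASS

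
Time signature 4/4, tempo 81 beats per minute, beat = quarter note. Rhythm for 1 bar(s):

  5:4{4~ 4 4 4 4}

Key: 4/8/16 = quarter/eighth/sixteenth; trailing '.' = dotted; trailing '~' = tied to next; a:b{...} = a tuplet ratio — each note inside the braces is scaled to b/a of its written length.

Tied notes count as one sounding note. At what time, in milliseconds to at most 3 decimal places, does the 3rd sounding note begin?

note 3 onset = 12/5b = 1777.778ms

1. 0.0ms @ 0 + 1185.185ms (8/5)
2. 1185.185ms @ 8/5 + 592.593ms (4/5)
3. 1777.778ms @ 12/5 + 592.593ms (4/5)
4. 2370.37ms @ 16/5 + 592.593ms (4/5)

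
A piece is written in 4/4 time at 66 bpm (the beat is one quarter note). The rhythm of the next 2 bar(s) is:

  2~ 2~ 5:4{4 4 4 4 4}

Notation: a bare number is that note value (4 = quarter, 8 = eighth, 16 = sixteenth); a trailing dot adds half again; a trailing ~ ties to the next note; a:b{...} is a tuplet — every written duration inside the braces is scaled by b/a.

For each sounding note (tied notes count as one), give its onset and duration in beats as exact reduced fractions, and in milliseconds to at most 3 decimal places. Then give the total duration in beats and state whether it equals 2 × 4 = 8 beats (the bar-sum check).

1) 0.0ms=0b +4363.636ms=24/5b
2) 4363.636ms=24/5b +727.273ms=4/5b
3) 5090.909ms=28/5b +727.273ms=4/5b
4) 5818.182ms=32/5b +727.273ms=4/5b
5) 6545.455ms=36/5b +727.273ms=4/5b
Σ=8b of 8 (66bpm 4/4) — PASS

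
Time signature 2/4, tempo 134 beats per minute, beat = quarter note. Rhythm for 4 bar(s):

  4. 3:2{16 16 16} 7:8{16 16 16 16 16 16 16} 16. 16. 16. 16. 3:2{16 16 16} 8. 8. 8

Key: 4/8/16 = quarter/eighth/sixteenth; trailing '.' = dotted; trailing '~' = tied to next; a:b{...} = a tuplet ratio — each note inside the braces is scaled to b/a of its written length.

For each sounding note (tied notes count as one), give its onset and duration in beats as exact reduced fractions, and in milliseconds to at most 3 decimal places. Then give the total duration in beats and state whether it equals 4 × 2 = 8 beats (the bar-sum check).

1) 0.0ms=0b +671.642ms=3/2b
2) 671.642ms=3/2b +74.627ms=1/6b
3) 746.269ms=5/3b +74.627ms=1/6b
4) 820.896ms=11/6b +74.627ms=1/6b
5) 895.522ms=2b +127.932ms=2/7b
6) 1023.454ms=16/7b +127.932ms=2/7b
7) 1151.386ms=18/7b +127.932ms=2/7b
8) 1279.318ms=20/7b +127.932ms=2/7b
9) 1407.249ms=22/7b +127.932ms=2/7b
10) 1535.181ms=24/7b +127.932ms=2/7b
11) 1663.113ms=26/7b +127.932ms=2/7b
12) 1791.045ms=4b +167.91ms=3/8b
13) 1958.955ms=35/8b +167.91ms=3/8b
14) 2126.866ms=19/4b +167.91ms=3/8b
15) 2294.776ms=41/8b +167.91ms=3/8b
16) 2462.687ms=11/2b +74.627ms=1/6b
17) 2537.313ms=17/3b +74.627ms=1/6b
18) 2611.94ms=35/6b +74.627ms=1/6b
19) 2686.567ms=6b +335.821ms=3/4b
20) 3022.388ms=27/4b +335.821ms=3/4b
21) 3358.209ms=15/2b +223.881ms=1/2b
Σ=8b of 8 (134bpm 2/4) — PASS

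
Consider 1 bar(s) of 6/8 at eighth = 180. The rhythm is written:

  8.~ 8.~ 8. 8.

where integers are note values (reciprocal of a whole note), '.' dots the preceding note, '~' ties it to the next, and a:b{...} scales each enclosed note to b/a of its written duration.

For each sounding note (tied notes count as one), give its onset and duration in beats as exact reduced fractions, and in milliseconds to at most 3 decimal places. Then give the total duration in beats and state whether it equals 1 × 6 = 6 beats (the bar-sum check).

1) 0.0ms=0b +1500.0ms=9/2b
2) 1500.0ms=9/2b +500.0ms=3/2b
Σ=6b of 6 (180bpm 6/8) — PASS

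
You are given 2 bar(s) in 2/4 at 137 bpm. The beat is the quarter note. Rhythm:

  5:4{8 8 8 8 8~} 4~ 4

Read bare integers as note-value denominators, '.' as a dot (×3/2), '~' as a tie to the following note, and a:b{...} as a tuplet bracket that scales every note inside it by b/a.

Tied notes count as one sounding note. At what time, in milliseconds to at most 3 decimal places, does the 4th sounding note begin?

note 4 onset = 6/5b = 525.547ms

1. 0.0ms @ 0 + 175.182ms (2/5)
2. 175.182ms @ 2/5 + 175.182ms (2/5)
3. 350.365ms @ 4/5 + 175.182ms (2/5)
4. 525.547ms @ 6/5 + 175.182ms (2/5)
5. 700.73ms @ 8/5 + 1051.095ms (12/5)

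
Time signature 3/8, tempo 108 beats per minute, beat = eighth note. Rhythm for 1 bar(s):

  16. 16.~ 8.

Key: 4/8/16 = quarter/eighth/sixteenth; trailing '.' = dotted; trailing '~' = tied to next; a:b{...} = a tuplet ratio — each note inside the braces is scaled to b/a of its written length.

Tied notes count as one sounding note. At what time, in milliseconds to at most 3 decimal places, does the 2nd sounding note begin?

1. 0.0ms @ 0 + 416.667ms (3/4)
2. 416.667ms @ 3/4 + 1250.0ms (9/4)

note 2 onset = 3/4b = 416.667ms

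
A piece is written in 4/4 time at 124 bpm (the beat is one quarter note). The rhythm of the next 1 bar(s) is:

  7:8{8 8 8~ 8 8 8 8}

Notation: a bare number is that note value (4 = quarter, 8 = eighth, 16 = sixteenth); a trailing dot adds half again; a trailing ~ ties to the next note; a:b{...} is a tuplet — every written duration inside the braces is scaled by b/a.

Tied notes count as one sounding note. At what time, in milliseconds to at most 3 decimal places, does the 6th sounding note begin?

1. 0.0ms @ 0 + 276.498ms (4/7)
2. 276.498ms @ 4/7 + 276.498ms (4/7)
3. 552.995ms @ 8/7 + 552.995ms (8/7)
4. 1105.991ms @ 16/7 + 276.498ms (4/7)
5. 1382.488ms @ 20/7 + 276.498ms (4/7)
6. 1658.986ms @ 24/7 + 276.498ms (4/7)

note 6 onset = 24/7b = 1658.986ms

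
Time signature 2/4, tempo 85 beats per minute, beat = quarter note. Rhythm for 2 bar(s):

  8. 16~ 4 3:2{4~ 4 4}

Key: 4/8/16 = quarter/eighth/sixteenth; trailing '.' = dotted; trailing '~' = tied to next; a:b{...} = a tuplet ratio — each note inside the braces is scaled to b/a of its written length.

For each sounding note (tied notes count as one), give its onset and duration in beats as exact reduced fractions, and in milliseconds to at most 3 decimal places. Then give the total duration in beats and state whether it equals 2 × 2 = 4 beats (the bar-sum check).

1) 0.0ms=0b +529.412ms=3/4b
2) 529.412ms=3/4b +882.353ms=5/4b
3) 1411.765ms=2b +941.176ms=4/3b
4) 2352.941ms=10/3b +470.588ms=2/3b
Σ=4b of 4 (85bpm 2/4) — PASS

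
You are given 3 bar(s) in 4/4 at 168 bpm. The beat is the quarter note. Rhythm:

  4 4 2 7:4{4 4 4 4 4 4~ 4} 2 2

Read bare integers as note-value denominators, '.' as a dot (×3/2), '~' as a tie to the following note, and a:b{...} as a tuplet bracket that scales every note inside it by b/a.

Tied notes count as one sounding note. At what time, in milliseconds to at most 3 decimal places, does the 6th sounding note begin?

note 6 onset = 36/7b = 1836.735ms

1. 0.0ms @ 0 + 357.143ms (1)
2. 357.143ms @ 1 + 357.143ms (1)
3. 714.286ms @ 2 + 714.286ms (2)
4. 1428.571ms @ 4 + 204.082ms (4/7)
5. 1632.653ms @ 32/7 + 204.082ms (4/7)
6. 1836.735ms @ 36/7 + 204.082ms (4/7)
7. 2040.816ms @ 40/7 + 204.082ms (4/7)
8. 2244.898ms @ 44/7 + 204.082ms (4/7)
9. 2448.98ms @ 48/7 + 408.163ms (8/7)
10. 2857.143ms @ 8 + 714.286ms (2)
11. 3571.429ms @ 10 + 714.286ms (2)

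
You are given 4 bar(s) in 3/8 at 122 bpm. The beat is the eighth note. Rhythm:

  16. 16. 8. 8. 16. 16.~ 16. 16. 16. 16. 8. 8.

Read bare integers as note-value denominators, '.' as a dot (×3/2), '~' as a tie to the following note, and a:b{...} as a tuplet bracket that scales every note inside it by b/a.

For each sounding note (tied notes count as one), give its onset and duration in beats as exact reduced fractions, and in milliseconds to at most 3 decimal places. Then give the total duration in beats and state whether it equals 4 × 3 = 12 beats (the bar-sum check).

1) 0.0ms=0b +368.852ms=3/4b
2) 368.852ms=3/4b +368.852ms=3/4b
3) 737.705ms=3/2b +737.705ms=3/2b
4) 1475.41ms=3b +737.705ms=3/2b
5) 2213.115ms=9/2b +368.852ms=3/4b
6) 2581.967ms=21/4b +737.705ms=3/2b
7) 3319.672ms=27/4b +368.852ms=3/4b
8) 3688.525ms=15/2b +368.852ms=3/4b
9) 4057.377ms=33/4b +368.852ms=3/4b
10) 4426.23ms=9b +737.705ms=3/2b
11) 5163.934ms=21/2b +737.705ms=3/2b
Σ=12b of 12 (122bpm 3/8) — PASS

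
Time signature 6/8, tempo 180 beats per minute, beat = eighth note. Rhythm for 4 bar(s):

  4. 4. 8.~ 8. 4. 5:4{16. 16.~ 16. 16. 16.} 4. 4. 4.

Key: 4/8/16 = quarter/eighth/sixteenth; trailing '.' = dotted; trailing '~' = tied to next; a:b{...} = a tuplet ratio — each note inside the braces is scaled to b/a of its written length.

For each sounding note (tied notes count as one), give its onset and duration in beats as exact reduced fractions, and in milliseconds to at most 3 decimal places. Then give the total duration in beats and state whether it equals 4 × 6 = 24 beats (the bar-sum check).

1) 0.0ms=0b +1000.0ms=3b
2) 1000.0ms=3b +1000.0ms=3b
3) 2000.0ms=6b +1000.0ms=3b
4) 3000.0ms=9b +1000.0ms=3b
5) 4000.0ms=12b +200.0ms=3/5b
6) 4200.0ms=63/5b +400.0ms=6/5b
7) 4600.0ms=69/5b +200.0ms=3/5b
8) 4800.0ms=72/5b +200.0ms=3/5b
9) 5000.0ms=15b +1000.0ms=3b
10) 6000.0ms=18b +1000.0ms=3b
11) 7000.0ms=21b +1000.0ms=3b
Σ=24b of 24 (180bpm 6/8) — PASS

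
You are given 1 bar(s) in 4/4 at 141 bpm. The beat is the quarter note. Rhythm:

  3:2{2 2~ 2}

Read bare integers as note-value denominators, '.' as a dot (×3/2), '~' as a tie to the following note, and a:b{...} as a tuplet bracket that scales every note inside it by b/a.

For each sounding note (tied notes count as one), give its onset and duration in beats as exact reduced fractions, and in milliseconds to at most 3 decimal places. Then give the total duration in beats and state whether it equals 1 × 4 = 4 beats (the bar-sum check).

1) 0.0ms=0b +567.376ms=4/3b
2) 567.376ms=4/3b +1134.752ms=8/3b
Σ=4b of 4 (141bpm 4/4) — PASS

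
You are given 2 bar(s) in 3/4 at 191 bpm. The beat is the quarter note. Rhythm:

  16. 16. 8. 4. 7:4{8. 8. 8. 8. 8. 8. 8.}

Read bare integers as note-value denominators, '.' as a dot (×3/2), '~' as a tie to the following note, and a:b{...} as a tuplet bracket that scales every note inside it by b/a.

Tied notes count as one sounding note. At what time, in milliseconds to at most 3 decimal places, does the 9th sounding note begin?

1. 0.0ms @ 0 + 117.801ms (3/8)
2. 117.801ms @ 3/8 + 117.801ms (3/8)
3. 235.602ms @ 3/4 + 235.602ms (3/4)
4. 471.204ms @ 3/2 + 471.204ms (3/2)
5. 942.408ms @ 3 + 134.63ms (3/7)
6. 1077.038ms @ 24/7 + 134.63ms (3/7)
7. 1211.668ms @ 27/7 + 134.63ms (3/7)
8. 1346.298ms @ 30/7 + 134.63ms (3/7)
9. 1480.927ms @ 33/7 + 134.63ms (3/7)
10. 1615.557ms @ 36/7 + 134.63ms (3/7)
11. 1750.187ms @ 39/7 + 134.63ms (3/7)

note 9 onset = 33/7b = 1480.927ms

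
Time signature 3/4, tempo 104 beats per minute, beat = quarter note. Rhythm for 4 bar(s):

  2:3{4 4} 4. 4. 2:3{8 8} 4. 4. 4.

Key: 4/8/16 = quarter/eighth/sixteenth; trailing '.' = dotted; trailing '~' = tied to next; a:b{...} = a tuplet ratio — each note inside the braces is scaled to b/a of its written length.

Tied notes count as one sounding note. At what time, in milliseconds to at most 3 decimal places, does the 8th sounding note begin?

1. 0.0ms @ 0 + 865.385ms (3/2)
2. 865.385ms @ 3/2 + 865.385ms (3/2)
3. 1730.769ms @ 3 + 865.385ms (3/2)
4. 2596.154ms @ 9/2 + 865.385ms (3/2)
5. 3461.538ms @ 6 + 432.692ms (3/4)
6. 3894.231ms @ 27/4 + 432.692ms (3/4)
7. 4326.923ms @ 15/2 + 865.385ms (3/2)
8. 5192.308ms @ 9 + 865.385ms (3/2)
9. 6057.692ms @ 21/2 + 865.385ms (3/2)

note 8 onset = 9b = 5192.308ms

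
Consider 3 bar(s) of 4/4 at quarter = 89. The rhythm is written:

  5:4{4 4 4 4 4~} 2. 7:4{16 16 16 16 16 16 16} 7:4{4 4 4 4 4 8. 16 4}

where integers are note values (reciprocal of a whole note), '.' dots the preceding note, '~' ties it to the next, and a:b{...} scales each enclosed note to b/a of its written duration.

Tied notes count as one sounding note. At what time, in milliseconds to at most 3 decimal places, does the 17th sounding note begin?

note 17 onset = 72/7b = 6934.189ms

1. 0.0ms @ 0 + 539.326ms (4/5)
2. 539.326ms @ 4/5 + 539.326ms (4/5)
3. 1078.652ms @ 8/5 + 539.326ms (4/5)
4. 1617.978ms @ 12/5 + 539.326ms (4/5)
5. 2157.303ms @ 16/5 + 2561.798ms (19/5)
6. 4719.101ms @ 7 + 96.308ms (1/7)
7. 4815.409ms @ 50/7 + 96.308ms (1/7)
8. 4911.717ms @ 51/7 + 96.308ms (1/7)
9. 5008.026ms @ 52/7 + 96.308ms (1/7)
10. 5104.334ms @ 53/7 + 96.308ms (1/7)
11. 5200.642ms @ 54/7 + 96.308ms (1/7)
12. 5296.95ms @ 55/7 + 96.308ms (1/7)
13. 5393.258ms @ 8 + 385.233ms (4/7)
14. 5778.491ms @ 60/7 + 385.233ms (4/7)
15. 6163.724ms @ 64/7 + 385.233ms (4/7)
16. 6548.957ms @ 68/7 + 385.233ms (4/7)
17. 6934.189ms @ 72/7 + 385.233ms (4/7)
18. 7319.422ms @ 76/7 + 288.925ms (3/7)
19. 7608.347ms @ 79/7 + 96.308ms (1/7)
20. 7704.655ms @ 80/7 + 385.233ms (4/7)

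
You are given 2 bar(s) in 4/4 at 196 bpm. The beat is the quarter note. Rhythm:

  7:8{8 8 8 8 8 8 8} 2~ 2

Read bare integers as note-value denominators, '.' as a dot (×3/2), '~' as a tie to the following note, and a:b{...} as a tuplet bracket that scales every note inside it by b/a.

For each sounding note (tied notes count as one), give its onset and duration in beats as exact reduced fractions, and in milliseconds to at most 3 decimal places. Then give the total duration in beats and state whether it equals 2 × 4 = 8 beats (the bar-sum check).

1) 0.0ms=0b +174.927ms=4/7b
2) 174.927ms=4/7b +174.927ms=4/7b
3) 349.854ms=8/7b +174.927ms=4/7b
4) 524.781ms=12/7b +174.927ms=4/7b
5) 699.708ms=16/7b +174.927ms=4/7b
6) 874.636ms=20/7b +174.927ms=4/7b
7) 1049.563ms=24/7b +174.927ms=4/7b
8) 1224.49ms=4b +1224.49ms=4b
Σ=8b of 8 (196bpm 4/4) — PASS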